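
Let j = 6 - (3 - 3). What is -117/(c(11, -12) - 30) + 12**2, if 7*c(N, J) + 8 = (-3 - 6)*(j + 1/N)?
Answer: 441153/3001 ≈ 147.00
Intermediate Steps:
j = 6 (j = 6 - 1*0 = 6 + 0 = 6)
c(N, J) = -62/7 - 9/(7*N) (c(N, J) = -8/7 + ((-3 - 6)*(6 + 1/N))/7 = -8/7 + (-9*(6 + 1/N))/7 = -8/7 + (-54 - 9/N)/7 = -8/7 + (-54/7 - 9/(7*N)) = -62/7 - 9/(7*N))
-117/(c(11, -12) - 30) + 12**2 = -117/((1/7)*(-9 - 62*11)/11 - 30) + 12**2 = -117/((1/7)*(1/11)*(-9 - 682) - 30) + 144 = -117/((1/7)*(1/11)*(-691) - 30) + 144 = -117/(-691/77 - 30) + 144 = -117/(-3001/77) + 144 = -117*(-77/3001) + 144 = 9009/3001 + 144 = 441153/3001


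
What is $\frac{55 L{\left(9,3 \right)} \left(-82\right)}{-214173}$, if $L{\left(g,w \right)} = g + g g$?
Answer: $\frac{45100}{23797} \approx 1.8952$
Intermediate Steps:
$L{\left(g,w \right)} = g + g^{2}$
$\frac{55 L{\left(9,3 \right)} \left(-82\right)}{-214173} = \frac{55 \cdot 9 \left(1 + 9\right) \left(-82\right)}{-214173} = 55 \cdot 9 \cdot 10 \left(-82\right) \left(- \frac{1}{214173}\right) = 55 \cdot 90 \left(-82\right) \left(- \frac{1}{214173}\right) = 4950 \left(-82\right) \left(- \frac{1}{214173}\right) = \left(-405900\right) \left(- \frac{1}{214173}\right) = \frac{45100}{23797}$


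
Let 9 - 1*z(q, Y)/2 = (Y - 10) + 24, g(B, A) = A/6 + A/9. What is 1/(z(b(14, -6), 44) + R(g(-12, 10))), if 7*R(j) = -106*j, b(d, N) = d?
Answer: -63/8824 ≈ -0.0071396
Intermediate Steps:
g(B, A) = 5*A/18 (g(B, A) = A*(⅙) + A*(⅑) = A/6 + A/9 = 5*A/18)
R(j) = -106*j/7 (R(j) = (-106*j)/7 = -106*j/7)
z(q, Y) = -10 - 2*Y (z(q, Y) = 18 - 2*((Y - 10) + 24) = 18 - 2*((-10 + Y) + 24) = 18 - 2*(14 + Y) = 18 + (-28 - 2*Y) = -10 - 2*Y)
1/(z(b(14, -6), 44) + R(g(-12, 10))) = 1/((-10 - 2*44) - 265*10/63) = 1/((-10 - 88) - 106/7*25/9) = 1/(-98 - 2650/63) = 1/(-8824/63) = -63/8824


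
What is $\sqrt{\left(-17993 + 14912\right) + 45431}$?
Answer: $55 \sqrt{14} \approx 205.79$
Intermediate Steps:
$\sqrt{\left(-17993 + 14912\right) + 45431} = \sqrt{-3081 + 45431} = \sqrt{42350} = 55 \sqrt{14}$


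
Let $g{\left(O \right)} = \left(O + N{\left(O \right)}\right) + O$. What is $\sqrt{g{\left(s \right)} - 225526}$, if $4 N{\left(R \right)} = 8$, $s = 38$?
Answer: $2 i \sqrt{56362} \approx 474.81 i$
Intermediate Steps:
$N{\left(R \right)} = 2$ ($N{\left(R \right)} = \frac{1}{4} \cdot 8 = 2$)
$g{\left(O \right)} = 2 + 2 O$ ($g{\left(O \right)} = \left(O + 2\right) + O = \left(2 + O\right) + O = 2 + 2 O$)
$\sqrt{g{\left(s \right)} - 225526} = \sqrt{\left(2 + 2 \cdot 38\right) - 225526} = \sqrt{\left(2 + 76\right) - 225526} = \sqrt{78 - 225526} = \sqrt{-225448} = 2 i \sqrt{56362}$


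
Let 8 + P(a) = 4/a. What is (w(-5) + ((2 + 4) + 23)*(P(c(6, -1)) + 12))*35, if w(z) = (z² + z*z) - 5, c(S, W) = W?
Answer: 1575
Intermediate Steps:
w(z) = -5 + 2*z² (w(z) = (z² + z²) - 5 = 2*z² - 5 = -5 + 2*z²)
P(a) = -8 + 4/a
(w(-5) + ((2 + 4) + 23)*(P(c(6, -1)) + 12))*35 = ((-5 + 2*(-5)²) + ((2 + 4) + 23)*((-8 + 4/(-1)) + 12))*35 = ((-5 + 2*25) + (6 + 23)*((-8 + 4*(-1)) + 12))*35 = ((-5 + 50) + 29*((-8 - 4) + 12))*35 = (45 + 29*(-12 + 12))*35 = (45 + 29*0)*35 = (45 + 0)*35 = 45*35 = 1575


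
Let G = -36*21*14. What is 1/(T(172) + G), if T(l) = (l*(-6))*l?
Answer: -1/188088 ≈ -5.3167e-6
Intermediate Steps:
T(l) = -6*l**2 (T(l) = (-6*l)*l = -6*l**2)
G = -10584 (G = -756*14 = -10584)
1/(T(172) + G) = 1/(-6*172**2 - 10584) = 1/(-6*29584 - 10584) = 1/(-177504 - 10584) = 1/(-188088) = -1/188088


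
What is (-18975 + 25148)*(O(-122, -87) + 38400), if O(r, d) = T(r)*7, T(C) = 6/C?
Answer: 14459505567/61 ≈ 2.3704e+8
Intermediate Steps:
O(r, d) = 42/r (O(r, d) = (6/r)*7 = 42/r)
(-18975 + 25148)*(O(-122, -87) + 38400) = (-18975 + 25148)*(42/(-122) + 38400) = 6173*(42*(-1/122) + 38400) = 6173*(-21/61 + 38400) = 6173*(2342379/61) = 14459505567/61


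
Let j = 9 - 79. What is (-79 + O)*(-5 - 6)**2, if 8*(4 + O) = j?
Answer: -44407/4 ≈ -11102.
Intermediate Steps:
j = -70
O = -51/4 (O = -4 + (1/8)*(-70) = -4 - 35/4 = -51/4 ≈ -12.750)
(-79 + O)*(-5 - 6)**2 = (-79 - 51/4)*(-5 - 6)**2 = -367/4*(-11)**2 = -367/4*121 = -44407/4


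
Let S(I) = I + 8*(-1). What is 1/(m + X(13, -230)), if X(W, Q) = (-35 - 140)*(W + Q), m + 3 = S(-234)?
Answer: 1/37730 ≈ 2.6504e-5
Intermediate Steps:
S(I) = -8 + I (S(I) = I - 8 = -8 + I)
m = -245 (m = -3 + (-8 - 234) = -3 - 242 = -245)
X(W, Q) = -175*Q - 175*W (X(W, Q) = -175*(Q + W) = -175*Q - 175*W)
1/(m + X(13, -230)) = 1/(-245 + (-175*(-230) - 175*13)) = 1/(-245 + (40250 - 2275)) = 1/(-245 + 37975) = 1/37730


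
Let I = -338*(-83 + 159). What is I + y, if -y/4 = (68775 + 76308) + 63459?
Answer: -859856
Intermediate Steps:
y = -834168 (y = -4*((68775 + 76308) + 63459) = -4*(145083 + 63459) = -4*208542 = -834168)
I = -25688 (I = -338*76 = -25688)
I + y = -25688 - 834168 = -859856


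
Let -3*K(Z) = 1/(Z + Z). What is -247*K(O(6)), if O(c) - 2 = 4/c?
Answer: 247/16 ≈ 15.438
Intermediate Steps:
O(c) = 2 + 4/c
K(Z) = -1/(6*Z) (K(Z) = -1/(3*(Z + Z)) = -1/(2*Z)/3 = -1/(6*Z))
-247*K(O(6)) = -(-247)/(6*(2 + 4/6)) = -(-247)/(6*(2 + 4*(1/6))) = -(-247)/(6*(2 + 2/3)) = -(-247)/(6*8/3) = -(-247)*3/(6*8) = -247*(-1/16) = 247/16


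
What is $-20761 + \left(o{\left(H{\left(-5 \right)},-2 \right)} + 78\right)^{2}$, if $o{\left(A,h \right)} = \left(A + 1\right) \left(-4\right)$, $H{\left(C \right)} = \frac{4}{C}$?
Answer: $- \frac{370029}{25} \approx -14801.0$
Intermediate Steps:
$o{\left(A,h \right)} = -4 - 4 A$ ($o{\left(A,h \right)} = \left(1 + A\right) \left(-4\right) = -4 - 4 A$)
$-20761 + \left(o{\left(H{\left(-5 \right)},-2 \right)} + 78\right)^{2} = -20761 + \left(\left(-4 - 4 \frac{4}{-5}\right) + 78\right)^{2} = -20761 + \left(\left(-4 - 4 \cdot 4 \left(- \frac{1}{5}\right)\right) + 78\right)^{2} = -20761 + \left(\left(-4 - - \frac{16}{5}\right) + 78\right)^{2} = -20761 + \left(\left(-4 + \frac{16}{5}\right) + 78\right)^{2} = -20761 + \left(- \frac{4}{5} + 78\right)^{2} = -20761 + \left(\frac{386}{5}\right)^{2} = -20761 + \frac{148996}{25} = - \frac{370029}{25}$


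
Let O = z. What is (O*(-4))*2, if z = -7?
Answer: 56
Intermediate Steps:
O = -7
(O*(-4))*2 = -7*(-4)*2 = 28*2 = 56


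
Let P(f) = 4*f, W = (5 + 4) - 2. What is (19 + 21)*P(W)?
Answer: 1120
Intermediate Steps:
W = 7 (W = 9 - 2 = 7)
(19 + 21)*P(W) = (19 + 21)*(4*7) = 40*28 = 1120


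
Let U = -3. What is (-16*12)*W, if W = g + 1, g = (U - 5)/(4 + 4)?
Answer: 0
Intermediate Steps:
g = -1 (g = (-3 - 5)/(4 + 4) = -8/8 = -8*⅛ = -1)
W = 0 (W = -1 + 1 = 0)
(-16*12)*W = -16*12*0 = -192*0 = 0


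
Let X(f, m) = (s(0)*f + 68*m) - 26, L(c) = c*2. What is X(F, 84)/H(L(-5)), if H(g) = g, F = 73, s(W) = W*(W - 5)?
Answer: -2843/5 ≈ -568.60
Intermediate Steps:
s(W) = W*(-5 + W)
L(c) = 2*c
X(f, m) = -26 + 68*m (X(f, m) = ((0*(-5 + 0))*f + 68*m) - 26 = ((0*(-5))*f + 68*m) - 26 = (0*f + 68*m) - 26 = (0 + 68*m) - 26 = 68*m - 26 = -26 + 68*m)
X(F, 84)/H(L(-5)) = (-26 + 68*84)/((2*(-5))) = (-26 + 5712)/(-10) = 5686*(-1/10) = -2843/5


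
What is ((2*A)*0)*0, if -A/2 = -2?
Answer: 0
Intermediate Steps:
A = 4 (A = -2*(-2) = 4)
((2*A)*0)*0 = ((2*4)*0)*0 = (8*0)*0 = 0*0 = 0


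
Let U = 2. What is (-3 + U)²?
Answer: 1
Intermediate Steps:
(-3 + U)² = (-3 + 2)² = (-1)² = 1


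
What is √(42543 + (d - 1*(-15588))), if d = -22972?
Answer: √35159 ≈ 187.51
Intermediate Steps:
√(42543 + (d - 1*(-15588))) = √(42543 + (-22972 - 1*(-15588))) = √(42543 + (-22972 + 15588)) = √(42543 - 7384) = √35159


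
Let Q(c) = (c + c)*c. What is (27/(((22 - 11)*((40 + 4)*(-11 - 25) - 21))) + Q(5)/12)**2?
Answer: 21629879041/1246796100 ≈ 17.348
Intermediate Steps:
Q(c) = 2*c**2 (Q(c) = (2*c)*c = 2*c**2)
(27/(((22 - 11)*((40 + 4)*(-11 - 25) - 21))) + Q(5)/12)**2 = (27/(((22 - 11)*((40 + 4)*(-11 - 25) - 21))) + (2*5**2)/12)**2 = (27/((11*(44*(-36) - 21))) + (2*25)*(1/12))**2 = (27/((11*(-1584 - 21))) + 50*(1/12))**2 = (27/((11*(-1605))) + 25/6)**2 = (27/(-17655) + 25/6)**2 = (27*(-1/17655) + 25/6)**2 = (-9/5885 + 25/6)**2 = (147071/35310)**2 = 21629879041/1246796100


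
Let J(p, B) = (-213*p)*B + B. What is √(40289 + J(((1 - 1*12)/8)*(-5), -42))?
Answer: √407003/2 ≈ 318.98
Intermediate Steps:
J(p, B) = B - 213*B*p (J(p, B) = -213*B*p + B = B - 213*B*p)
√(40289 + J(((1 - 1*12)/8)*(-5), -42)) = √(40289 - 42*(1 - 213*(1 - 1*12)/8*(-5))) = √(40289 - 42*(1 - 213*(1 - 12)*(⅛)*(-5))) = √(40289 - 42*(1 - 213*(-11*⅛)*(-5))) = √(40289 - 42*(1 - (-2343)*(-5)/8)) = √(40289 - 42*(1 - 213*55/8)) = √(40289 - 42*(1 - 11715/8)) = √(40289 - 42*(-11707/8)) = √(40289 + 245847/4) = √(407003/4) = √407003/2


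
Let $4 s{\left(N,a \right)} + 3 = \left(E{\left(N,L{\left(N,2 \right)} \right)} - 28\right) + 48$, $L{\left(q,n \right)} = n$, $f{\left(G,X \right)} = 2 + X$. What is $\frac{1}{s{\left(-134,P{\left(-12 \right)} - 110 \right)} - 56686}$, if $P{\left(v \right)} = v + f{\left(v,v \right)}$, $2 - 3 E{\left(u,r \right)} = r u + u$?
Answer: $- \frac{12}{679777} \approx -1.7653 \cdot 10^{-5}$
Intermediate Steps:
$E{\left(u,r \right)} = \frac{2}{3} - \frac{u}{3} - \frac{r u}{3}$ ($E{\left(u,r \right)} = \frac{2}{3} - \frac{r u + u}{3} = \frac{2}{3} - \frac{u + r u}{3} = \frac{2}{3} - \left(\frac{u}{3} + \frac{r u}{3}\right) = \frac{2}{3} - \frac{u}{3} - \frac{r u}{3}$)
$P{\left(v \right)} = 2 + 2 v$ ($P{\left(v \right)} = v + \left(2 + v\right) = 2 + 2 v$)
$s{\left(N,a \right)} = \frac{53}{12} - \frac{N}{4}$ ($s{\left(N,a \right)} = - \frac{3}{4} + \frac{\left(\left(\frac{2}{3} - \frac{N}{3} - \frac{2 N}{3}\right) - 28\right) + 48}{4} = - \frac{3}{4} + \frac{\left(\left(\frac{2}{3} - N\right) - 28\right) + 48}{4} = - \frac{3}{4} + \frac{\left(- \frac{82}{3} - N\right) + 48}{4} = - \frac{3}{4} + \frac{\frac{62}{3} - N}{4} = - \frac{3}{4} - \left(- \frac{31}{6} + \frac{N}{4}\right) = \frac{53}{12} - \frac{N}{4}$)
$\frac{1}{s{\left(-134,P{\left(-12 \right)} - 110 \right)} - 56686} = \frac{1}{\left(\frac{53}{12} - - \frac{67}{2}\right) - 56686} = \frac{1}{\left(\frac{53}{12} + \frac{67}{2}\right) - 56686} = \frac{1}{\frac{455}{12} - 56686} = \frac{1}{- \frac{679777}{12}} = - \frac{12}{679777}$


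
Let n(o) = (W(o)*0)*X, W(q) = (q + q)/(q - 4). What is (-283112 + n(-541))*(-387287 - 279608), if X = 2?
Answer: 188805977240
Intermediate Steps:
W(q) = 2*q/(-4 + q) (W(q) = (2*q)/(-4 + q) = 2*q/(-4 + q))
n(o) = 0 (n(o) = ((2*o/(-4 + o))*0)*2 = 0*2 = 0)
(-283112 + n(-541))*(-387287 - 279608) = (-283112 + 0)*(-387287 - 279608) = -283112*(-666895) = 188805977240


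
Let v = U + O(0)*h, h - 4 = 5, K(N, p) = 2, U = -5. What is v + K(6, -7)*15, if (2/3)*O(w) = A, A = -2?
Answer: -2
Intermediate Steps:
O(w) = -3 (O(w) = (3/2)*(-2) = -3)
h = 9 (h = 4 + 5 = 9)
v = -32 (v = -5 - 3*9 = -5 - 27 = -32)
v + K(6, -7)*15 = -32 + 2*15 = -32 + 30 = -2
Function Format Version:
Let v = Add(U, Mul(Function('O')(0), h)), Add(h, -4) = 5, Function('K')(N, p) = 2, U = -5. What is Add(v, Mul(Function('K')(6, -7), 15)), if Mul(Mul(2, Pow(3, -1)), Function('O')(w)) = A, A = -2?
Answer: -2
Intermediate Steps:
Function('O')(w) = -3 (Function('O')(w) = Mul(Rational(3, 2), -2) = -3)
h = 9 (h = Add(4, 5) = 9)
v = -32 (v = Add(-5, Mul(-3, 9)) = Add(-5, -27) = -32)
Add(v, Mul(Function('K')(6, -7), 15)) = Add(-32, Mul(2, 15)) = Add(-32, 30) = -2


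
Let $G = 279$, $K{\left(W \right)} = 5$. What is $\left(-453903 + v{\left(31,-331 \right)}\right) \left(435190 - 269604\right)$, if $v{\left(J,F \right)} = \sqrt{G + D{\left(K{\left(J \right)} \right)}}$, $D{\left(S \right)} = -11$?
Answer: $-75159982158 + 331172 \sqrt{67} \approx -7.5157 \cdot 10^{10}$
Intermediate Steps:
$v{\left(J,F \right)} = 2 \sqrt{67}$ ($v{\left(J,F \right)} = \sqrt{279 - 11} = \sqrt{268} = 2 \sqrt{67}$)
$\left(-453903 + v{\left(31,-331 \right)}\right) \left(435190 - 269604\right) = \left(-453903 + 2 \sqrt{67}\right) \left(435190 - 269604\right) = \left(-453903 + 2 \sqrt{67}\right) 165586 = -75159982158 + 331172 \sqrt{67}$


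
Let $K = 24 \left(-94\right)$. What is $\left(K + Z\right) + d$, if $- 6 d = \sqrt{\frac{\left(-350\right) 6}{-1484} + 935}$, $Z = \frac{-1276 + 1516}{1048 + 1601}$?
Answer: $- \frac{1991968}{883} - \frac{\sqrt{2630390}}{318} \approx -2261.0$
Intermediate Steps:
$K = -2256$
$Z = \frac{80}{883}$ ($Z = \frac{240}{2649} = 240 \cdot \frac{1}{2649} = \frac{80}{883} \approx 0.0906$)
$d = - \frac{\sqrt{2630390}}{318}$ ($d = - \frac{\sqrt{\frac{\left(-350\right) 6}{-1484} + 935}}{6} = - \frac{\sqrt{\left(-2100\right) \left(- \frac{1}{1484}\right) + 935}}{6} = - \frac{\sqrt{\frac{75}{53} + 935}}{6} = - \frac{\sqrt{\frac{49630}{53}}}{6} = - \frac{\frac{1}{53} \sqrt{2630390}}{6} = - \frac{\sqrt{2630390}}{318} \approx -5.1002$)
$\left(K + Z\right) + d = \left(-2256 + \frac{80}{883}\right) - \frac{\sqrt{2630390}}{318} = - \frac{1991968}{883} - \frac{\sqrt{2630390}}{318}$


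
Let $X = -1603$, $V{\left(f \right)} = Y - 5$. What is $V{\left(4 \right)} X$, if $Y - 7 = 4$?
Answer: $-9618$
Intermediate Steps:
$Y = 11$ ($Y = 7 + 4 = 11$)
$V{\left(f \right)} = 6$ ($V{\left(f \right)} = 11 - 5 = 6$)
$V{\left(4 \right)} X = 6 \left(-1603\right) = -9618$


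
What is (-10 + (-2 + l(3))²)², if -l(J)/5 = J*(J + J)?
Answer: 71470116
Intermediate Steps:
l(J) = -10*J² (l(J) = -5*J*(J + J) = -5*J*2*J = -10*J²)
(-10 + (-2 + l(3))²)² = (-10 + (-2 - 10*3²)²)² = (-10 + (-2 - 10*9)²)² = (-10 + (-2 - 90)²)² = (-10 + (-92)²)² = (-10 + 8464)² = 8454² = 71470116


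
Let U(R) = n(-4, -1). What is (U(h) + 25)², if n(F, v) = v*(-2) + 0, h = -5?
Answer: 729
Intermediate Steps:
n(F, v) = -2*v (n(F, v) = -2*v + 0 = -2*v)
U(R) = 2 (U(R) = -2*(-1) = 2)
(U(h) + 25)² = (2 + 25)² = 27² = 729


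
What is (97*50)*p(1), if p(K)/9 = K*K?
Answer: 43650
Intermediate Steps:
p(K) = 9*K**2 (p(K) = 9*(K*K) = 9*K**2)
(97*50)*p(1) = (97*50)*(9*1**2) = 4850*(9*1) = 4850*9 = 43650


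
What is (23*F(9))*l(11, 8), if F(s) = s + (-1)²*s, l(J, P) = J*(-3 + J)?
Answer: 36432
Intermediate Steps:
F(s) = 2*s (F(s) = s + 1*s = s + s = 2*s)
(23*F(9))*l(11, 8) = (23*(2*9))*(11*(-3 + 11)) = (23*18)*(11*8) = 414*88 = 36432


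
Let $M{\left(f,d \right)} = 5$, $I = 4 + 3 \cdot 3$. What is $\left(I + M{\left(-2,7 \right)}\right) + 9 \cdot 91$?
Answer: $837$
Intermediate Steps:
$I = 13$ ($I = 4 + 9 = 13$)
$\left(I + M{\left(-2,7 \right)}\right) + 9 \cdot 91 = \left(13 + 5\right) + 9 \cdot 91 = 18 + 819 = 837$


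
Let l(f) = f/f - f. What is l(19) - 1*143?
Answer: -161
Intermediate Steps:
l(f) = 1 - f
l(19) - 1*143 = (1 - 1*19) - 1*143 = (1 - 19) - 143 = -18 - 143 = -161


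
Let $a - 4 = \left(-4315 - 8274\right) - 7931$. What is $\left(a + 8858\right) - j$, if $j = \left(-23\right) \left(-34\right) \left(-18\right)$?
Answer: $2418$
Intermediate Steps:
$j = -14076$ ($j = 782 \left(-18\right) = -14076$)
$a = -20516$ ($a = 4 - 20520 = -20516$)
$\left(a + 8858\right) - j = \left(-20516 + 8858\right) - -14076 = -11658 + 14076 = 2418$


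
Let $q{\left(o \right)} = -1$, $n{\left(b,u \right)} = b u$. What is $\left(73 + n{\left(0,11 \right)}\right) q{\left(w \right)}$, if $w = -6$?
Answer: $-73$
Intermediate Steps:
$\left(73 + n{\left(0,11 \right)}\right) q{\left(w \right)} = \left(73 + 0 \cdot 11\right) \left(-1\right) = \left(73 + 0\right) \left(-1\right) = 73 \left(-1\right) = -73$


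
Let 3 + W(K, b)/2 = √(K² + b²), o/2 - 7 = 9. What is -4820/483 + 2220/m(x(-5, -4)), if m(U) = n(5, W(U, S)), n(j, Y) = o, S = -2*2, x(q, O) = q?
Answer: 229505/3864 ≈ 59.396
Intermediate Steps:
S = -4
o = 32 (o = 14 + 2*9 = 14 + 18 = 32)
W(K, b) = -6 + 2*√(K² + b²)
n(j, Y) = 32
m(U) = 32
-4820/483 + 2220/m(x(-5, -4)) = -4820/483 + 2220/32 = -4820*1/483 + 2220*(1/32) = -4820/483 + 555/8 = 229505/3864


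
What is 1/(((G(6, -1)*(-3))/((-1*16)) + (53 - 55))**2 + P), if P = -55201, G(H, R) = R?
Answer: -256/14130231 ≈ -1.8117e-5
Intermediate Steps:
1/(((G(6, -1)*(-3))/((-1*16)) + (53 - 55))**2 + P) = 1/(((-1*(-3))/((-1*16)) + (53 - 55))**2 - 55201) = 1/((3/(-16) - 2)**2 - 55201) = 1/((3*(-1/16) - 2)**2 - 55201) = 1/((-3/16 - 2)**2 - 55201) = 1/((-35/16)**2 - 55201) = 1/(1225/256 - 55201) = 1/(-14130231/256) = -256/14130231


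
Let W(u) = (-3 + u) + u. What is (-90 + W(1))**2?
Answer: 8281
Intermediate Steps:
W(u) = -3 + 2*u
(-90 + W(1))**2 = (-90 + (-3 + 2*1))**2 = (-90 + (-3 + 2))**2 = (-90 - 1)**2 = (-91)**2 = 8281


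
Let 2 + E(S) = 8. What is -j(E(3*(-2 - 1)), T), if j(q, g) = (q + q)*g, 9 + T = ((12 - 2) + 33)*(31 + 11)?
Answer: -21564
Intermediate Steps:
E(S) = 6 (E(S) = -2 + 8 = 6)
T = 1797 (T = -9 + ((12 - 2) + 33)*(31 + 11) = -9 + (10 + 33)*42 = -9 + 43*42 = -9 + 1806 = 1797)
j(q, g) = 2*g*q (j(q, g) = (2*q)*g = 2*g*q)
-j(E(3*(-2 - 1)), T) = -2*1797*6 = -1*21564 = -21564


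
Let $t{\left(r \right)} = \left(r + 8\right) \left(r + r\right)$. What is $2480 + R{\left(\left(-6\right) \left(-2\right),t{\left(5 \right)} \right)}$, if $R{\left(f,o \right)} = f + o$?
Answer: $2622$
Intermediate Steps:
$t{\left(r \right)} = 2 r \left(8 + r\right)$ ($t{\left(r \right)} = \left(8 + r\right) 2 r = 2 r \left(8 + r\right)$)
$2480 + R{\left(\left(-6\right) \left(-2\right),t{\left(5 \right)} \right)} = 2480 - \left(-12 - 10 \left(8 + 5\right)\right) = 2480 + \left(12 + 2 \cdot 5 \cdot 13\right) = 2480 + \left(12 + 130\right) = 2480 + 142 = 2622$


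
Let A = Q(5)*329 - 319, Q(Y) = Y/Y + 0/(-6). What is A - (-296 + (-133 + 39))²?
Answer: -152090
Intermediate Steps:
Q(Y) = 1 (Q(Y) = 1 + 0*(-⅙) = 1 + 0 = 1)
A = 10 (A = 1*329 - 319 = 329 - 319 = 10)
A - (-296 + (-133 + 39))² = 10 - (-296 + (-133 + 39))² = 10 - (-296 - 94)² = 10 - 1*(-390)² = 10 - 1*152100 = 10 - 152100 = -152090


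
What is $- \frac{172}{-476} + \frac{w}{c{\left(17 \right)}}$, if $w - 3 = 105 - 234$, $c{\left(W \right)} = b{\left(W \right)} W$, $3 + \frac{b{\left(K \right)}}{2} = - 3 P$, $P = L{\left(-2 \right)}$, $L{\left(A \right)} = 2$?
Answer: $\frac{92}{119} \approx 0.77311$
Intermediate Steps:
$P = 2$
$b{\left(K \right)} = -18$ ($b{\left(K \right)} = -6 + 2 \left(\left(-3\right) 2\right) = -6 + 2 \left(-6\right) = -6 - 12 = -18$)
$c{\left(W \right)} = - 18 W$
$w = -126$ ($w = 3 + \left(105 - 234\right) = 3 - 129 = -126$)
$- \frac{172}{-476} + \frac{w}{c{\left(17 \right)}} = - \frac{172}{-476} - \frac{126}{\left(-18\right) 17} = \left(-172\right) \left(- \frac{1}{476}\right) - \frac{126}{-306} = \frac{43}{119} - - \frac{7}{17} = \frac{43}{119} + \frac{7}{17} = \frac{92}{119}$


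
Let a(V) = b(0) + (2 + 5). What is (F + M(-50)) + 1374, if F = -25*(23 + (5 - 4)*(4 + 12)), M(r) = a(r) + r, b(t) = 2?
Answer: 358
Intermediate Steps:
a(V) = 9 (a(V) = 2 + (2 + 5) = 2 + 7 = 9)
M(r) = 9 + r
F = -975 (F = -25*(23 + 1*16) = -25*(23 + 16) = -25*39 = -975)
(F + M(-50)) + 1374 = (-975 + (9 - 50)) + 1374 = (-975 - 41) + 1374 = -1016 + 1374 = 358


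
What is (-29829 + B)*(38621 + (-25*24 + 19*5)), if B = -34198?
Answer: -2440453132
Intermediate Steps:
(-29829 + B)*(38621 + (-25*24 + 19*5)) = (-29829 - 34198)*(38621 + (-25*24 + 19*5)) = -64027*(38621 + (-600 + 95)) = -64027*(38621 - 505) = -64027*38116 = -2440453132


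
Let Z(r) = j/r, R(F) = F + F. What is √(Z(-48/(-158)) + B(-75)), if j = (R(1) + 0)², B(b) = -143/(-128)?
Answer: √32910/48 ≈ 3.7794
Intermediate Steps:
R(F) = 2*F
B(b) = 143/128 (B(b) = -143*(-1/128) = 143/128)
j = 4 (j = (2*1 + 0)² = (2 + 0)² = 2² = 4)
Z(r) = 4/r
√(Z(-48/(-158)) + B(-75)) = √(4/((-48/(-158))) + 143/128) = √(4/((-48*(-1/158))) + 143/128) = √(4/(24/79) + 143/128) = √(4*(79/24) + 143/128) = √(79/6 + 143/128) = √(5485/384) = √32910/48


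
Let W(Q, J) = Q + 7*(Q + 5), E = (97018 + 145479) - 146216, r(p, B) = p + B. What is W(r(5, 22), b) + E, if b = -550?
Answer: 96532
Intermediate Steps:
r(p, B) = B + p
E = 96281 (E = 242497 - 146216 = 96281)
W(Q, J) = 35 + 8*Q (W(Q, J) = Q + 7*(5 + Q) = Q + (35 + 7*Q) = 35 + 8*Q)
W(r(5, 22), b) + E = (35 + 8*(22 + 5)) + 96281 = (35 + 8*27) + 96281 = (35 + 216) + 96281 = 251 + 96281 = 96532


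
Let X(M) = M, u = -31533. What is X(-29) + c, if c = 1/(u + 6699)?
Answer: -720187/24834 ≈ -29.000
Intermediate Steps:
c = -1/24834 (c = 1/(-31533 + 6699) = 1/(-24834) = -1/24834 ≈ -4.0267e-5)
X(-29) + c = -29 - 1/24834 = -720187/24834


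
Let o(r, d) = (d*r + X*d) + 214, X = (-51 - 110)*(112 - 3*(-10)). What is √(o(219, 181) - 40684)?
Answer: I*√4138853 ≈ 2034.4*I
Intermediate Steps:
X = -22862 (X = -161*(112 + 30) = -161*142 = -22862)
o(r, d) = 214 - 22862*d + d*r (o(r, d) = (d*r - 22862*d) + 214 = (-22862*d + d*r) + 214 = 214 - 22862*d + d*r)
√(o(219, 181) - 40684) = √((214 - 22862*181 + 181*219) - 40684) = √((214 - 4138022 + 39639) - 40684) = √(-4098169 - 40684) = √(-4138853) = I*√4138853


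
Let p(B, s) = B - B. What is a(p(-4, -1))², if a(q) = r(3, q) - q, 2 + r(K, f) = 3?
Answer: 1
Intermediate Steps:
r(K, f) = 1 (r(K, f) = -2 + 3 = 1)
p(B, s) = 0
a(q) = 1 - q
a(p(-4, -1))² = (1 - 1*0)² = (1 + 0)² = 1² = 1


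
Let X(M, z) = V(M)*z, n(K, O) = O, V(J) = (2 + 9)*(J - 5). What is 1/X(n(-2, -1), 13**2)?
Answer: -1/11154 ≈ -8.9654e-5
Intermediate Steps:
V(J) = -55 + 11*J (V(J) = 11*(-5 + J) = -55 + 11*J)
X(M, z) = z*(-55 + 11*M) (X(M, z) = (-55 + 11*M)*z = z*(-55 + 11*M))
1/X(n(-2, -1), 13**2) = 1/(11*13**2*(-5 - 1)) = 1/(11*169*(-6)) = 1/(-11154) = -1/11154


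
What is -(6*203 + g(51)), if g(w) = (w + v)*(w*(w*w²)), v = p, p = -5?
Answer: -311200464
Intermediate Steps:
v = -5
g(w) = w⁴*(-5 + w) (g(w) = (w - 5)*(w*(w*w²)) = (-5 + w)*(w*w³) = (-5 + w)*w⁴ = w⁴*(-5 + w))
-(6*203 + g(51)) = -(6*203 + 51⁴*(-5 + 51)) = -(1218 + 6765201*46) = -(1218 + 311199246) = -1*311200464 = -311200464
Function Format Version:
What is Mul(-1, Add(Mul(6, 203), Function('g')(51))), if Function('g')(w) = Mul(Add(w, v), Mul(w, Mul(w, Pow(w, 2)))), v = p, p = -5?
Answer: -311200464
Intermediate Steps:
v = -5
Function('g')(w) = Mul(Pow(w, 4), Add(-5, w)) (Function('g')(w) = Mul(Add(w, -5), Mul(w, Mul(w, Pow(w, 2)))) = Mul(Add(-5, w), Mul(w, Pow(w, 3))) = Mul(Add(-5, w), Pow(w, 4)) = Mul(Pow(w, 4), Add(-5, w)))
Mul(-1, Add(Mul(6, 203), Function('g')(51))) = Mul(-1, Add(Mul(6, 203), Mul(Pow(51, 4), Add(-5, 51)))) = Mul(-1, Add(1218, Mul(6765201, 46))) = Mul(-1, Add(1218, 311199246)) = Mul(-1, 311200464) = -311200464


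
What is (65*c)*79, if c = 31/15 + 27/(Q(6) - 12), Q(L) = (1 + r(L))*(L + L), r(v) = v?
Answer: 300911/24 ≈ 12538.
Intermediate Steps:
Q(L) = 2*L*(1 + L) (Q(L) = (1 + L)*(L + L) = (1 + L)*(2*L) = 2*L*(1 + L))
c = 293/120 (c = 31/15 + 27/(2*6*(1 + 6) - 12) = 31*(1/15) + 27/(2*6*7 - 12) = 31/15 + 27/(84 - 12) = 31/15 + 27/72 = 31/15 + 27*(1/72) = 31/15 + 3/8 = 293/120 ≈ 2.4417)
(65*c)*79 = (65*(293/120))*79 = (3809/24)*79 = 300911/24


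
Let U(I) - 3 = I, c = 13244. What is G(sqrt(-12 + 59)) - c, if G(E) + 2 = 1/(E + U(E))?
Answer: -2371037/179 + 2*sqrt(47)/179 ≈ -13246.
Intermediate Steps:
U(I) = 3 + I
G(E) = -2 + 1/(3 + 2*E) (G(E) = -2 + 1/(E + (3 + E)) = -2 + 1/(3 + 2*E))
G(sqrt(-12 + 59)) - c = (-5 - 4*sqrt(-12 + 59))/(3 + 2*sqrt(-12 + 59)) - 1*13244 = (-5 - 4*sqrt(47))/(3 + 2*sqrt(47)) - 13244 = -13244 + (-5 - 4*sqrt(47))/(3 + 2*sqrt(47))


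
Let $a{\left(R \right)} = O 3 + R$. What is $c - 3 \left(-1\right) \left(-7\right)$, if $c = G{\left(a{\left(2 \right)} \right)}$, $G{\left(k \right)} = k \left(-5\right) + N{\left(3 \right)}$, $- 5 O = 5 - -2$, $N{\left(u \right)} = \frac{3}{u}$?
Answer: $-9$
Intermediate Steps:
$O = - \frac{7}{5}$ ($O = - \frac{5 - -2}{5} = - \frac{5 + 2}{5} = \left(- \frac{1}{5}\right) 7 = - \frac{7}{5} \approx -1.4$)
$a{\left(R \right)} = - \frac{21}{5} + R$ ($a{\left(R \right)} = \left(- \frac{7}{5}\right) 3 + R = - \frac{21}{5} + R$)
$G{\left(k \right)} = 1 - 5 k$ ($G{\left(k \right)} = k \left(-5\right) + \frac{3}{3} = - 5 k + 3 \cdot \frac{1}{3} = - 5 k + 1 = 1 - 5 k$)
$c = 12$ ($c = 1 - 5 \left(- \frac{21}{5} + 2\right) = 1 - -11 = 1 + 11 = 12$)
$c - 3 \left(-1\right) \left(-7\right) = 12 - 3 \left(-1\right) \left(-7\right) = 12 - \left(-3\right) \left(-7\right) = 12 - 21 = -9$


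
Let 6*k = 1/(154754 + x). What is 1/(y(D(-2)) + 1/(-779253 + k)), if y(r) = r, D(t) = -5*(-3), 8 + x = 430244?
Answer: 2735131274819/41026965612345 ≈ 0.066667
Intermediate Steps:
x = 430236 (x = -8 + 430244 = 430236)
D(t) = 15
k = 1/3509940 (k = 1/(6*(154754 + 430236)) = (⅙)/584990 = (⅙)*(1/584990) = 1/3509940 ≈ 2.8491e-7)
1/(y(D(-2)) + 1/(-779253 + k)) = 1/(15 + 1/(-779253 + 1/3509940)) = 1/(15 + 1/(-2735131274819/3509940)) = 1/(15 - 3509940/2735131274819) = 1/(41026965612345/2735131274819) = 2735131274819/41026965612345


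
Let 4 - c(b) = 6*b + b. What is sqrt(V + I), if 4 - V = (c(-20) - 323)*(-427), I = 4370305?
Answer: 2*sqrt(1073469) ≈ 2072.2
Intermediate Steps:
c(b) = 4 - 7*b (c(b) = 4 - (6*b + b) = 4 - 7*b)
V = -76429 (V = 4 - ((4 - 7*(-20)) - 323)*(-427) = 4 - ((4 + 140) - 323)*(-427) = 4 - (144 - 323)*(-427) = 4 - (-179)*(-427) = 4 - 1*76433 = 4 - 76433 = -76429)
sqrt(V + I) = sqrt(-76429 + 4370305) = sqrt(4293876) = 2*sqrt(1073469)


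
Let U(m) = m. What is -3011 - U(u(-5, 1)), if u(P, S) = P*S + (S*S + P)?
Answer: -3002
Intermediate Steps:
u(P, S) = P + S² + P*S (u(P, S) = P*S + (S² + P) = P*S + (P + S²) = P + S² + P*S)
-3011 - U(u(-5, 1)) = -3011 - (-5 + 1² - 5*1) = -3011 - (-5 + 1 - 5) = -3011 - 1*(-9) = -3011 + 9 = -3002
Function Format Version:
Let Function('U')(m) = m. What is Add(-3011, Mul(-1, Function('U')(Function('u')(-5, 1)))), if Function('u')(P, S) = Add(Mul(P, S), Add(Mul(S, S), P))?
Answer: -3002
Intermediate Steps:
Function('u')(P, S) = Add(P, Pow(S, 2), Mul(P, S)) (Function('u')(P, S) = Add(Mul(P, S), Add(Pow(S, 2), P)) = Add(Mul(P, S), Add(P, Pow(S, 2))) = Add(P, Pow(S, 2), Mul(P, S)))
Add(-3011, Mul(-1, Function('U')(Function('u')(-5, 1)))) = Add(-3011, Mul(-1, Add(-5, Pow(1, 2), Mul(-5, 1)))) = Add(-3011, Mul(-1, Add(-5, 1, -5))) = Add(-3011, Mul(-1, -9)) = Add(-3011, 9) = -3002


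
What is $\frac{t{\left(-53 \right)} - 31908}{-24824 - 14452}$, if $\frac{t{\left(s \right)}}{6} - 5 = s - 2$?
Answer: $\frac{2684}{3273} \approx 0.82004$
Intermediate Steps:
$t{\left(s \right)} = 18 + 6 s$ ($t{\left(s \right)} = 30 + 6 \left(s - 2\right) = 30 + 6 \left(-2 + s\right) = 30 + \left(-12 + 6 s\right) = 18 + 6 s$)
$\frac{t{\left(-53 \right)} - 31908}{-24824 - 14452} = \frac{\left(18 + 6 \left(-53\right)\right) - 31908}{-24824 - 14452} = \frac{\left(18 - 318\right) - 31908}{-39276} = \left(-300 - 31908\right) \left(- \frac{1}{39276}\right) = \left(-32208\right) \left(- \frac{1}{39276}\right) = \frac{2684}{3273}$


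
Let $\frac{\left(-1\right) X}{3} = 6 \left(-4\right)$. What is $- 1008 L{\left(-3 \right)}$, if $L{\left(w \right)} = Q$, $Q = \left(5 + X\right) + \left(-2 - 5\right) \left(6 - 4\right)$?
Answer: $-63504$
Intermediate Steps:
$X = 72$ ($X = - 3 \cdot 6 \left(-4\right) = \left(-3\right) \left(-24\right) = 72$)
$Q = 63$ ($Q = \left(5 + 72\right) + \left(-2 - 5\right) \left(6 - 4\right) = 77 - 14 = 63$)
$L{\left(w \right)} = 63$
$- 1008 L{\left(-3 \right)} = \left(-1008\right) 63 = -63504$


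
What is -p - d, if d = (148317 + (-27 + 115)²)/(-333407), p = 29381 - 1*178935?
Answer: 49862506539/333407 ≈ 1.4955e+5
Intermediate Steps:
p = -149554 (p = 29381 - 178935 = -149554)
d = -156061/333407 (d = (148317 + 88²)*(-1/333407) = (148317 + 7744)*(-1/333407) = 156061*(-1/333407) = -156061/333407 ≈ -0.46808)
-p - d = -1*(-149554) - 1*(-156061/333407) = 149554 + 156061/333407 = 49862506539/333407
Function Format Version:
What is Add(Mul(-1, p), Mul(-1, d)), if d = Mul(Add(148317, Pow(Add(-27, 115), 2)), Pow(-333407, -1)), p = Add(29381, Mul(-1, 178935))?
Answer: Rational(49862506539, 333407) ≈ 1.4955e+5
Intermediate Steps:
p = -149554 (p = Add(29381, -178935) = -149554)
d = Rational(-156061, 333407) (d = Mul(Add(148317, Pow(88, 2)), Rational(-1, 333407)) = Mul(Add(148317, 7744), Rational(-1, 333407)) = Mul(156061, Rational(-1, 333407)) = Rational(-156061, 333407) ≈ -0.46808)
Add(Mul(-1, p), Mul(-1, d)) = Add(Mul(-1, -149554), Mul(-1, Rational(-156061, 333407))) = Add(149554, Rational(156061, 333407)) = Rational(49862506539, 333407)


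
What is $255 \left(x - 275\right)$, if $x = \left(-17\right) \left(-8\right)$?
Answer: $-35445$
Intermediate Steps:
$x = 136$
$255 \left(x - 275\right) = 255 \left(136 - 275\right) = 255 \left(-139\right) = -35445$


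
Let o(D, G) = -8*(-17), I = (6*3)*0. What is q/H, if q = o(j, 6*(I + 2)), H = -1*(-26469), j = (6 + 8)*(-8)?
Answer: 8/1557 ≈ 0.0051381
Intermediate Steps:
I = 0 (I = 18*0 = 0)
j = -112 (j = 14*(-8) = -112)
H = 26469
o(D, G) = 136
q = 136
q/H = 136/26469 = 136*(1/26469) = 8/1557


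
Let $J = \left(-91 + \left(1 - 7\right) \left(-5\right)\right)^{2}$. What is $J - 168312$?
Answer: $-164591$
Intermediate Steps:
$J = 3721$ ($J = \left(-91 - -30\right)^{2} = \left(-91 + 30\right)^{2} = \left(-61\right)^{2} = 3721$)
$J - 168312 = 3721 - 168312 = -164591$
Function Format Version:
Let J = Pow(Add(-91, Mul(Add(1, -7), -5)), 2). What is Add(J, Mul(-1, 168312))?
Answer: -164591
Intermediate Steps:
J = 3721 (J = Pow(Add(-91, Mul(-6, -5)), 2) = Pow(Add(-91, 30), 2) = Pow(-61, 2) = 3721)
Add(J, Mul(-1, 168312)) = Add(3721, Mul(-1, 168312)) = Add(3721, -168312) = -164591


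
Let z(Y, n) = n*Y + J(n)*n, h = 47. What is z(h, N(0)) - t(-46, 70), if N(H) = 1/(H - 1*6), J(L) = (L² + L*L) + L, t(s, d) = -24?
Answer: 437/27 ≈ 16.185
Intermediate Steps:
J(L) = L + 2*L² (J(L) = (L² + L²) + L = 2*L² + L = L + 2*L²)
N(H) = 1/(-6 + H) (N(H) = 1/(H - 6) = 1/(-6 + H))
z(Y, n) = Y*n + n²*(1 + 2*n) (z(Y, n) = n*Y + (n*(1 + 2*n))*n = Y*n + n²*(1 + 2*n))
z(h, N(0)) - t(-46, 70) = (47 + (1 + 2/(-6 + 0))/(-6 + 0))/(-6 + 0) - 1*(-24) = (47 + (1 + 2/(-6))/(-6))/(-6) + 24 = -(47 - (1 + 2*(-⅙))/6)/6 + 24 = -(47 - (1 - ⅓)/6)/6 + 24 = -(47 - ⅙*⅔)/6 + 24 = -(47 - ⅑)/6 + 24 = -⅙*422/9 + 24 = -211/27 + 24 = 437/27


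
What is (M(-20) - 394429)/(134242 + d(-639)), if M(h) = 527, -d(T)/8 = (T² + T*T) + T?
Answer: 196951/3196891 ≈ 0.061607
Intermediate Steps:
d(T) = -16*T² - 8*T (d(T) = -8*((T² + T*T) + T) = -8*((T² + T²) + T) = -8*(2*T² + T) = -8*(T + 2*T²) = -16*T² - 8*T)
(M(-20) - 394429)/(134242 + d(-639)) = (527 - 394429)/(134242 - 8*(-639)*(1 + 2*(-639))) = -393902/(134242 - 8*(-639)*(1 - 1278)) = -393902/(134242 - 8*(-639)*(-1277)) = -393902/(134242 - 6528024) = -393902/(-6393782) = -393902*(-1/6393782) = 196951/3196891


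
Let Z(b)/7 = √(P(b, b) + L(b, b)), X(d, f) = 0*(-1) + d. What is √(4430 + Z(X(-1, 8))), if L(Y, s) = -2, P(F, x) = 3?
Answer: 3*√493 ≈ 66.611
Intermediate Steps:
X(d, f) = d (X(d, f) = 0 + d = d)
Z(b) = 7 (Z(b) = 7*√(3 - 2) = 7*√1 = 7*1 = 7)
√(4430 + Z(X(-1, 8))) = √(4430 + 7) = √4437 = 3*√493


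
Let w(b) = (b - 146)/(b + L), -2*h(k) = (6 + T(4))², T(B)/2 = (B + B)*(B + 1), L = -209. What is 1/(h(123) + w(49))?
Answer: -160/591583 ≈ -0.00027046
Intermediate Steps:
T(B) = 4*B*(1 + B) (T(B) = 2*((B + B)*(B + 1)) = 2*((2*B)*(1 + B)) = 2*(2*B*(1 + B)) = 4*B*(1 + B))
h(k) = -3698 (h(k) = -(6 + 4*4*(1 + 4))²/2 = -(6 + 4*4*5)²/2 = -(6 + 80)²/2 = -½*86² = -½*7396 = -3698)
w(b) = (-146 + b)/(-209 + b) (w(b) = (b - 146)/(b - 209) = (-146 + b)/(-209 + b))
1/(h(123) + w(49)) = 1/(-3698 + (-146 + 49)/(-209 + 49)) = 1/(-3698 - 97/(-160)) = 1/(-3698 - 1/160*(-97)) = 1/(-3698 + 97/160) = 1/(-591583/160) = -160/591583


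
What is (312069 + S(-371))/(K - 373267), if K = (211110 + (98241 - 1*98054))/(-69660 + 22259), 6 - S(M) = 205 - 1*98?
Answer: -3696898792/4423360091 ≈ -0.83577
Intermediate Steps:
S(M) = -101 (S(M) = 6 - (205 - 1*98) = 6 - (205 - 98) = 6 - 1*107 = 6 - 107 = -101)
K = -211297/47401 (K = (211110 + (98241 - 98054))/(-47401) = (211110 + 187)*(-1/47401) = 211297*(-1/47401) = -211297/47401 ≈ -4.4576)
(312069 + S(-371))/(K - 373267) = (312069 - 101)/(-211297/47401 - 373267) = 311968/(-17693440364/47401) = 311968*(-47401/17693440364) = -3696898792/4423360091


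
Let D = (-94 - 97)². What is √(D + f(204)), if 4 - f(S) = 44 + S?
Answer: √36237 ≈ 190.36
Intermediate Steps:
f(S) = -40 - S (f(S) = 4 - (44 + S) = 4 + (-44 - S) = -40 - S)
D = 36481 (D = (-191)² = 36481)
√(D + f(204)) = √(36481 + (-40 - 1*204)) = √(36481 + (-40 - 204)) = √(36481 - 244) = √36237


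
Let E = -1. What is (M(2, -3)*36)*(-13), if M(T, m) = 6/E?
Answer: 2808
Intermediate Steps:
M(T, m) = -6 (M(T, m) = 6/(-1) = 6*(-1) = -6)
(M(2, -3)*36)*(-13) = -6*36*(-13) = -216*(-13) = 2808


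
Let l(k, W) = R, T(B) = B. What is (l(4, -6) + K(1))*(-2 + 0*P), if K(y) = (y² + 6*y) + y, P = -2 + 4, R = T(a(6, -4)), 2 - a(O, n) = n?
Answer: -28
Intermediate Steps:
a(O, n) = 2 - n
R = 6 (R = 2 - 1*(-4) = 2 + 4 = 6)
P = 2
l(k, W) = 6
K(y) = y² + 7*y
(l(4, -6) + K(1))*(-2 + 0*P) = (6 + 1*(7 + 1))*(-2 + 0*2) = (6 + 1*8)*(-2 + 0) = (6 + 8)*(-2) = 14*(-2) = -28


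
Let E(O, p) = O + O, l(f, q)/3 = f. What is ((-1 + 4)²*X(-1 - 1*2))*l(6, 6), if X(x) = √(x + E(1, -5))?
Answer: 162*I ≈ 162.0*I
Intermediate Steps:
l(f, q) = 3*f
E(O, p) = 2*O
X(x) = √(2 + x) (X(x) = √(x + 2*1) = √(x + 2) = √(2 + x))
((-1 + 4)²*X(-1 - 1*2))*l(6, 6) = ((-1 + 4)²*√(2 + (-1 - 1*2)))*(3*6) = (3²*√(2 + (-1 - 2)))*18 = (9*√(2 - 3))*18 = (9*√(-1))*18 = (9*I)*18 = 162*I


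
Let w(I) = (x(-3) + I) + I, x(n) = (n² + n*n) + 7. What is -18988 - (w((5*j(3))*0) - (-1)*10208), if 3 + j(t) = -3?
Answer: -29221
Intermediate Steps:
j(t) = -6 (j(t) = -3 - 3 = -6)
x(n) = 7 + 2*n² (x(n) = (n² + n²) + 7 = 2*n² + 7 = 7 + 2*n²)
w(I) = 25 + 2*I (w(I) = ((7 + 2*(-3)²) + I) + I = ((7 + 2*9) + I) + I = ((7 + 18) + I) + I = (25 + I) + I = 25 + 2*I)
-18988 - (w((5*j(3))*0) - (-1)*10208) = -18988 - ((25 + 2*((5*(-6))*0)) - (-1)*10208) = -18988 - ((25 + 2*(-30*0)) - 1*(-10208)) = -18988 - ((25 + 2*0) + 10208) = -18988 - ((25 + 0) + 10208) = -18988 - (25 + 10208) = -18988 - 1*10233 = -18988 - 10233 = -29221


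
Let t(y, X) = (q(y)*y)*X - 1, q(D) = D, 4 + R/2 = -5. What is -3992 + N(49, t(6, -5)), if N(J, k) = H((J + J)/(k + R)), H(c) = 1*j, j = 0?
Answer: -3992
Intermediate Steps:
R = -18 (R = -8 + 2*(-5) = -8 - 10 = -18)
t(y, X) = -1 + X*y² (t(y, X) = (y*y)*X - 1 = y²*X - 1 = X*y² - 1 = -1 + X*y²)
H(c) = 0 (H(c) = 1*0 = 0)
N(J, k) = 0
-3992 + N(49, t(6, -5)) = -3992 + 0 = -3992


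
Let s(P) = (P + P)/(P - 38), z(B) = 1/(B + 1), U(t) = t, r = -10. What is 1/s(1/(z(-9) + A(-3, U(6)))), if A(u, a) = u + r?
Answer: 1999/8 ≈ 249.88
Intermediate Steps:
z(B) = 1/(1 + B)
A(u, a) = -10 + u (A(u, a) = u - 10 = -10 + u)
s(P) = 2*P/(-38 + P) (s(P) = (2*P)/(-38 + P) = 2*P/(-38 + P))
1/s(1/(z(-9) + A(-3, U(6)))) = 1/(2/((1/(1 - 9) + (-10 - 3))*(-38 + 1/(1/(1 - 9) + (-10 - 3))))) = 1/(2/((1/(-8) - 13)*(-38 + 1/(1/(-8) - 13)))) = 1/(2/((-1/8 - 13)*(-38 + 1/(-1/8 - 13)))) = 1/(2/((-105/8)*(-38 + 1/(-105/8)))) = 1/(2*(-8/105)/(-38 - 8/105)) = 1/(2*(-8/105)/(-3998/105)) = 1/(2*(-8/105)*(-105/3998)) = 1/(8/1999) = 1999/8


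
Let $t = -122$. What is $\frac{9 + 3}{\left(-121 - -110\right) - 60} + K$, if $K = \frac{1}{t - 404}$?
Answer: $- \frac{6383}{37346} \approx -0.17092$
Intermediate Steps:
$K = - \frac{1}{526}$ ($K = \frac{1}{-122 - 404} = \frac{1}{-526} = - \frac{1}{526} \approx -0.0019011$)
$\frac{9 + 3}{\left(-121 - -110\right) - 60} + K = \frac{9 + 3}{\left(-121 - -110\right) - 60} - \frac{1}{526} = \frac{12}{\left(-121 + 110\right) - 60} - \frac{1}{526} = \frac{12}{-11 - 60} - \frac{1}{526} = \frac{12}{-71} - \frac{1}{526} = 12 \left(- \frac{1}{71}\right) - \frac{1}{526} = - \frac{12}{71} - \frac{1}{526} = - \frac{6383}{37346}$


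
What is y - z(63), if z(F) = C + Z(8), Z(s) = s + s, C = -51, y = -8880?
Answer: -8845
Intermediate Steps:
Z(s) = 2*s
z(F) = -35 (z(F) = -51 + 2*8 = -51 + 16 = -35)
y - z(63) = -8880 - 1*(-35) = -8880 + 35 = -8845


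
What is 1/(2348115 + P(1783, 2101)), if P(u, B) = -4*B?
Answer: 1/2339711 ≈ 4.2740e-7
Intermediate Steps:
1/(2348115 + P(1783, 2101)) = 1/(2348115 - 4*2101) = 1/(2348115 - 8404) = 1/2339711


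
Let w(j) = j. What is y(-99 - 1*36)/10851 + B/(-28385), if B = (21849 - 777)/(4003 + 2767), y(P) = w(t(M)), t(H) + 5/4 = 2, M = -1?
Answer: -56351623/1390132099300 ≈ -4.0537e-5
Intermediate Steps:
t(H) = 3/4 (t(H) = -5/4 + 2 = 3/4)
y(P) = 3/4
B = 10536/3385 (B = 21072/6770 = 21072*(1/6770) = 10536/3385 ≈ 3.1126)
y(-99 - 1*36)/10851 + B/(-28385) = (3/4)/10851 + (10536/3385)/(-28385) = (3/4)*(1/10851) + (10536/3385)*(-1/28385) = 1/14468 - 10536/96083225 = -56351623/1390132099300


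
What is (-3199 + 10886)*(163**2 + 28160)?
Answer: 420701823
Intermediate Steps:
(-3199 + 10886)*(163**2 + 28160) = 7687*(26569 + 28160) = 7687*54729 = 420701823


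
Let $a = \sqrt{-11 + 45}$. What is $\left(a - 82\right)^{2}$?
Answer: $\left(82 - \sqrt{34}\right)^{2} \approx 5801.7$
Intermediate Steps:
$a = \sqrt{34} \approx 5.8309$
$\left(a - 82\right)^{2} = \left(\sqrt{34} - 82\right)^{2} = \left(-82 + \sqrt{34}\right)^{2}$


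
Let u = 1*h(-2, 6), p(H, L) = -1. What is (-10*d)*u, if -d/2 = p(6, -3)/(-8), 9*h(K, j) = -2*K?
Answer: 10/9 ≈ 1.1111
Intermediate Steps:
h(K, j) = -2*K/9 (h(K, j) = (-2*K)/9 = -2*K/9)
d = -¼ (d = -(-2)/(-8) = -(-2)*(-1)/8 = -2*⅛ = -¼ ≈ -0.25000)
u = 4/9 (u = 1*(-2/9*(-2)) = 1*(4/9) = 4/9 ≈ 0.44444)
(-10*d)*u = -10*(-¼)*(4/9) = (5/2)*(4/9) = 10/9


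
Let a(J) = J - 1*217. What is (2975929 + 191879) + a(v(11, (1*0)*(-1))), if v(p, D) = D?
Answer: 3167591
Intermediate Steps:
a(J) = -217 + J (a(J) = J - 217 = -217 + J)
(2975929 + 191879) + a(v(11, (1*0)*(-1))) = (2975929 + 191879) + (-217 + (1*0)*(-1)) = 3167808 + (-217 + 0*(-1)) = 3167808 + (-217 + 0) = 3167808 - 217 = 3167591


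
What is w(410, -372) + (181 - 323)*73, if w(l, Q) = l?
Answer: -9956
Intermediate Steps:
w(410, -372) + (181 - 323)*73 = 410 + (181 - 323)*73 = 410 - 142*73 = 410 - 10366 = -9956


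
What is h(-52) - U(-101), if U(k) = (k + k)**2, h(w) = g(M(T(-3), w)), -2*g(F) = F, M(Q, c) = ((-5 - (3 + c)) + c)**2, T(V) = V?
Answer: -40836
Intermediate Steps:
M(Q, c) = 64 (M(Q, c) = ((-5 + (-3 - c)) + c)**2 = ((-8 - c) + c)**2 = (-8)**2 = 64)
g(F) = -F/2
h(w) = -32 (h(w) = -1/2*64 = -32)
U(k) = 4*k**2 (U(k) = (2*k)**2 = 4*k**2)
h(-52) - U(-101) = -32 - 4*(-101)**2 = -32 - 4*10201 = -32 - 1*40804 = -32 - 40804 = -40836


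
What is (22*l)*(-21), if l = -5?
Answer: 2310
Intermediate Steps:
(22*l)*(-21) = (22*(-5))*(-21) = -110*(-21) = 2310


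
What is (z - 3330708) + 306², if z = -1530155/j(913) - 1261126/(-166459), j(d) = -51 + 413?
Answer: -195314247576909/60258158 ≈ -3.2413e+6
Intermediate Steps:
j(d) = 362
z = -254251543533/60258158 (z = -1530155/362 - 1261126/(-166459) = -1530155*1/362 - 1261126*(-1/166459) = -1530155/362 + 1261126/166459 = -254251543533/60258158 ≈ -4219.4)
(z - 3330708) + 306² = (-254251543533/60258158 - 3330708) + 306² = -200956580459397/60258158 + 93636 = -195314247576909/60258158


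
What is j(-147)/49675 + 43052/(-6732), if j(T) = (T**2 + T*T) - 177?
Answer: -462214022/83603025 ≈ -5.5287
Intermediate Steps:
j(T) = -177 + 2*T**2 (j(T) = (T**2 + T**2) - 177 = 2*T**2 - 177 = -177 + 2*T**2)
j(-147)/49675 + 43052/(-6732) = (-177 + 2*(-147)**2)/49675 + 43052/(-6732) = (-177 + 2*21609)*(1/49675) + 43052*(-1/6732) = (-177 + 43218)*(1/49675) - 10763/1683 = 43041*(1/49675) - 10763/1683 = 43041/49675 - 10763/1683 = -462214022/83603025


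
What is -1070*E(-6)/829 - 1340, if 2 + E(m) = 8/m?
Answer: -3321880/2487 ≈ -1335.7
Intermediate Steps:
E(m) = -2 + 8/m
-1070*E(-6)/829 - 1340 = -1070*(-2 + 8/(-6))/829 - 1340 = -1070*(-2 + 8*(-1/6))/829 - 1340 = -1070*(-2 - 4/3)/829 - 1340 = -(-10700)/(3*829) - 1340 = -1070*(-10/2487) - 1340 = 10700/2487 - 1340 = -3321880/2487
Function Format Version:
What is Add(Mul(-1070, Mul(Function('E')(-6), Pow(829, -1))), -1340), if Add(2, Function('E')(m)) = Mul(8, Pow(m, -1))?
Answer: Rational(-3321880, 2487) ≈ -1335.7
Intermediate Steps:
Function('E')(m) = Add(-2, Mul(8, Pow(m, -1)))
Add(Mul(-1070, Mul(Function('E')(-6), Pow(829, -1))), -1340) = Add(Mul(-1070, Mul(Add(-2, Mul(8, Pow(-6, -1))), Pow(829, -1))), -1340) = Add(Mul(-1070, Mul(Add(-2, Mul(8, Rational(-1, 6))), Rational(1, 829))), -1340) = Add(Mul(-1070, Mul(Add(-2, Rational(-4, 3)), Rational(1, 829))), -1340) = Add(Mul(-1070, Mul(Rational(-10, 3), Rational(1, 829))), -1340) = Add(Mul(-1070, Rational(-10, 2487)), -1340) = Add(Rational(10700, 2487), -1340) = Rational(-3321880, 2487)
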